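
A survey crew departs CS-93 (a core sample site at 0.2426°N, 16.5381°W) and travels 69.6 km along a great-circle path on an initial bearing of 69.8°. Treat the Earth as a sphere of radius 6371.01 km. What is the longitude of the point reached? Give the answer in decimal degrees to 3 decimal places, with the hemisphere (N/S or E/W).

δ = d/R = 69.6/6371.01 = 0.010924 rad
φ₂ = arcsin(sin φ₁ cos δ + cos φ₁ sin δ cos θ)
   = arcsin(0.00423·0.99994 + 0.99999·0.01092·0.34530) = 0.45871°
λ₂ = λ₁ + atan2(sin θ sin δ cos φ₁, cos δ − sin φ₁ sin φ₂) = -15.95065°

15.951°W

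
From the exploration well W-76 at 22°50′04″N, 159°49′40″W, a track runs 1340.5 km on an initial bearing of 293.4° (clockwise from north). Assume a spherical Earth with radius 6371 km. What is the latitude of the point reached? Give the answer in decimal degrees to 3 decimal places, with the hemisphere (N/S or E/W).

W-76: φ = +22.83444°, λ = -159.82778°
δ = d/R = 1340.5/6371 = 0.210407 rad
φ₂ = arcsin(sin φ₁ cos δ + cos φ₁ sin δ cos θ)
   = arcsin(0.38807·0.97795 + 0.92163·0.20886·0.39715) = 27.12659°
λ₂ = λ₁ + atan2(sin θ sin δ cos φ₁, cos δ − sin φ₁ sin φ₂) = -172.26504°

27.127°N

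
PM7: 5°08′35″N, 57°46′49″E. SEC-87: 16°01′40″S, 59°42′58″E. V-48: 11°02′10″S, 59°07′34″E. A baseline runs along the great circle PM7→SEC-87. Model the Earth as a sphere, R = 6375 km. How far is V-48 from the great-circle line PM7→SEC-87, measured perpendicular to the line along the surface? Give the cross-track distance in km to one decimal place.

PM7: φ = +5.14306°, λ = +57.78028°
SEC-87: φ = -16.02778°, λ = +59.71611°
V-48: φ = -11.03611°, λ = +59.12611°
δ₁₃ = central angle PM7→V-48 = 0.283346 rad  (haversine)
θ₁₃ = bearing PM7→V-48 = 175.270°,  θ₁₂ = bearing PM7→SEC-87 = 174.862°
dₓₜ = R·arcsin(sin δ₁₃ · sin(θ₁₃ − θ₁₂)) = 6375·arcsin(0.27957·sin(0.408°)) = 12.688 km
|dₓₜ| = 12.688 km

12.7 km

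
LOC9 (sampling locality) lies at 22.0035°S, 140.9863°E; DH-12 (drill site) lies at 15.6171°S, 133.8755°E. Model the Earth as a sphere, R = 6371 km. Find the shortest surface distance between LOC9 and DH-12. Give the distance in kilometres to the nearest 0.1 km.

1031.3 km

Δφ = 6.3864°,  Δλ = -7.1108°
a = sin²(Δφ/2) + cos φ₁ cos φ₂ sin²(Δλ/2) = 0.006537
c = 2·arcsin(√a) = 0.161877 rad = 9.2749°
d = R·c = 6371 × 0.161877 = 1031.3 km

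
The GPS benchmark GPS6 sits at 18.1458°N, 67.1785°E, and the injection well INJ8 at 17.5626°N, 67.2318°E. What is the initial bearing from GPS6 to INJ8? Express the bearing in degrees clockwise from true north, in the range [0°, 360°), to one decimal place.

Δλ = 0.0533°
y = sin Δλ · cos φ₂ = 0.000887
x = cos φ₁ sin φ₂ − sin φ₁ cos φ₂ cos Δλ = -0.010178
θ = atan2(y, x) = 175.0201° → 175.0201° (mod 360°)

175.0°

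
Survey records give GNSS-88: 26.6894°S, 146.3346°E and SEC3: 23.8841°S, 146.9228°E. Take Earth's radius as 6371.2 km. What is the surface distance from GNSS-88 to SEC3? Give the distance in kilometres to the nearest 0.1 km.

Δφ = 2.8053°,  Δλ = 0.5882°
a = sin²(Δφ/2) + cos φ₁ cos φ₂ sin²(Δλ/2) = 0.000621
c = 2·arcsin(√a) = 0.049834 rad = 2.8553°
d = R·c = 6371.2 × 0.049834 = 317.5 km

317.5 km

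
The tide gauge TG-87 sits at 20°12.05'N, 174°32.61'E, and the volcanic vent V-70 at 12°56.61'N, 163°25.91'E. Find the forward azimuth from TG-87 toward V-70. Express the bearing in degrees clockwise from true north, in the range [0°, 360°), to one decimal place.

TG-87: φ = +20.20083°, λ = +174.54350°
V-70: φ = +12.94350°, λ = +163.43183°
Δλ = -11.1117°
y = sin Δλ · cos φ₂ = -0.187825
x = cos φ₁ sin φ₂ − sin φ₁ cos φ₂ cos Δλ = -0.120017
θ = atan2(y, x) = -122.5779° → 237.4221° (mod 360°)

237.4°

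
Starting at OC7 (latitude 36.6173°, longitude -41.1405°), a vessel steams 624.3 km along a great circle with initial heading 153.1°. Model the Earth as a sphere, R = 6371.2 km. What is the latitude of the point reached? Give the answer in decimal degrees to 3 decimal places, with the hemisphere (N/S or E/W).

31.573°N

δ = d/R = 624.3/6371.2 = 0.097988 rad
φ₂ = arcsin(sin φ₁ cos δ + cos φ₁ sin δ cos θ)
   = arcsin(0.59647·0.99520 + 0.80264·0.09783·-0.89180) = 31.57266°
λ₂ = λ₁ + atan2(sin θ sin δ cos φ₁, cos δ − sin φ₁ sin φ₂) = -38.16251°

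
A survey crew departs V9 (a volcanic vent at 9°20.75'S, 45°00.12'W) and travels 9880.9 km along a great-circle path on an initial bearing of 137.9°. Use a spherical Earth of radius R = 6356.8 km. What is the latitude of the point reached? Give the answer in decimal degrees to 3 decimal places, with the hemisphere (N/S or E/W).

V9: φ = -9.34583°, λ = -45.00200°
δ = d/R = 9880.9/6356.8 = 1.554383 rad
φ₂ = arcsin(sin φ₁ cos δ + cos φ₁ sin δ cos θ)
   = arcsin(-0.16239·0.01641 + 0.98673·0.99987·-0.74198) = -47.28134°
λ₂ = λ₁ + atan2(sin θ sin δ cos φ₁, cos δ − sin φ₁ sin φ₂) = 53.84032°

47.281°S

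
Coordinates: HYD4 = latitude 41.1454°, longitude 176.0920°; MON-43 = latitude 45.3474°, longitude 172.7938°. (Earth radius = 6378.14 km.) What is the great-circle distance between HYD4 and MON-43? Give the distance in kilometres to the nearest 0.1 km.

538.7 km

Δφ = 4.2020°,  Δλ = -3.2982°
a = sin²(Δφ/2) + cos φ₁ cos φ₂ sin²(Δλ/2) = 0.001782
c = 2·arcsin(√a) = 0.084461 rad = 4.8393°
d = R·c = 6378.14 × 0.084461 = 538.7 km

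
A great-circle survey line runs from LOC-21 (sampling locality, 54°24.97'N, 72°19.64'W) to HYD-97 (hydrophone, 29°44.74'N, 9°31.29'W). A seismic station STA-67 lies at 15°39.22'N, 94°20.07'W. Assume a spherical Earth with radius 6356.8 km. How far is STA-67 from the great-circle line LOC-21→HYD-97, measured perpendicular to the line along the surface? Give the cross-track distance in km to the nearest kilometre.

3967 km

LOC-21: φ = +54.41617°, λ = -72.32733°
HYD-97: φ = +29.74567°, λ = -9.52150°
STA-67: φ = +15.65367°, λ = -94.33450°
δ₁₃ = central angle LOC-21→STA-67 = 0.739327 rad  (haversine)
θ₁₃ = bearing LOC-21→STA-67 = 212.379°,  θ₁₂ = bearing LOC-21→HYD-97 = 92.520°
dₓₜ = R·arcsin(sin δ₁₃ · sin(θ₁₃ − θ₁₂)) = 6356.8·arcsin(0.67379·sin(119.859°)) = 3967.139 km
|dₓₜ| = 3967.139 km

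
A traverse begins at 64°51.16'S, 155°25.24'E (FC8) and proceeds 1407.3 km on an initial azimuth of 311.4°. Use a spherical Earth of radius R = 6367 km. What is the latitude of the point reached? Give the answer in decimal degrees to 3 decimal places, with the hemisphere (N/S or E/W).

FC8: φ = -64.85267°, λ = +155.42067°
δ = d/R = 1407.3/6367 = 0.221030 rad
φ₂ = arcsin(sin φ₁ cos δ + cos φ₁ sin δ cos θ)
   = arcsin(-0.90522·0.97567 + 0.42495·0.21923·0.66131) = -55.24387°
λ₂ = λ₁ + atan2(sin θ sin δ cos φ₁, cos δ − sin φ₁ sin φ₂) = 138.65447°

55.244°S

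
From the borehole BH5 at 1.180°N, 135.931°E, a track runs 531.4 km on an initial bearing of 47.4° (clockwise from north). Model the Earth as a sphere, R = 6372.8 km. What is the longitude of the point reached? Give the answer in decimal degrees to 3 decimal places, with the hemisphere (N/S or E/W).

δ = d/R = 531.4/6372.8 = 0.083386 rad
φ₂ = arcsin(sin φ₁ cos δ + cos φ₁ sin δ cos θ)
   = arcsin(0.02059·0.99653 + 0.99979·0.08329·0.67688) = 4.40961°
λ₂ = λ₁ + atan2(sin θ sin δ cos φ₁, cos δ − sin φ₁ sin φ₂) = 139.45639°

139.456°E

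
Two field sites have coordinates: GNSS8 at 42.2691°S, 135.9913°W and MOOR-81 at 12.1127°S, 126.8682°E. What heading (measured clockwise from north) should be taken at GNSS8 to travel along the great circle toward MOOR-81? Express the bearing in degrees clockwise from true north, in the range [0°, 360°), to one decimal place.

Δλ = -97.1405°
y = sin Δλ · cos φ₂ = -0.970154
x = cos φ₁ sin φ₂ − sin φ₁ cos φ₂ cos Δλ = -0.237023
θ = atan2(y, x) = -103.7293° → 256.2707° (mod 360°)

256.3°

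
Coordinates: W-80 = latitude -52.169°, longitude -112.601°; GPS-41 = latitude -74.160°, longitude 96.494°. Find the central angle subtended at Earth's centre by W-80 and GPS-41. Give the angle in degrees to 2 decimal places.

52.15°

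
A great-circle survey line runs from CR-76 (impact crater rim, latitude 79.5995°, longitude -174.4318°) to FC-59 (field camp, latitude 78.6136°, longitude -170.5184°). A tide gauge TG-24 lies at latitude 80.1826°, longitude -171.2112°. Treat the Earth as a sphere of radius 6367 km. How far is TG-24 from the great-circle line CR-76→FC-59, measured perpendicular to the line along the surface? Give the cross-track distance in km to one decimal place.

89.2 km

δ₁₃ = central angle CR-76→TG-24 = 0.014171 rad  (haversine)
θ₁₃ = bearing CR-76→TG-24 = 42.533°,  θ₁₂ = bearing CR-76→FC-59 = 141.192°
dₓₜ = R·arcsin(sin δ₁₃ · sin(θ₁₃ − θ₁₂)) = 6367·arcsin(0.01417·sin(-98.659°)) = -89.196 km
|dₓₜ| = 89.196 km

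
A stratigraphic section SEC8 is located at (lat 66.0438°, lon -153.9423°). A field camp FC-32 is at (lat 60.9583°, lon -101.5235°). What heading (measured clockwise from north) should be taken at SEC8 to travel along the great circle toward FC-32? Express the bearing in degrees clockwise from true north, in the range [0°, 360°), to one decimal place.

77.6°

Δλ = 52.4188°
y = sin Δλ · cos φ₂ = 0.384711
x = cos φ₁ sin φ₂ − sin φ₁ cos φ₂ cos Δλ = 0.084424
θ = atan2(y, x) = 77.6228° → 77.6228° (mod 360°)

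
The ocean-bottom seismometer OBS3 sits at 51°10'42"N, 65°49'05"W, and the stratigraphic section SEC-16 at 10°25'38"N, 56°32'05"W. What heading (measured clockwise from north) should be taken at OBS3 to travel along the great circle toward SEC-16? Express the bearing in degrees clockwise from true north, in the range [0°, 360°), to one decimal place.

166.1°

OBS3: φ = +51.17833°, λ = -65.81806°
SEC-16: φ = +10.42722°, λ = -56.53472°
Δλ = 9.2833°
y = sin Δλ · cos φ₂ = 0.158653
x = cos φ₁ sin φ₂ − sin φ₁ cos φ₂ cos Δλ = -0.642739
θ = atan2(y, x) = 166.1344° → 166.1344° (mod 360°)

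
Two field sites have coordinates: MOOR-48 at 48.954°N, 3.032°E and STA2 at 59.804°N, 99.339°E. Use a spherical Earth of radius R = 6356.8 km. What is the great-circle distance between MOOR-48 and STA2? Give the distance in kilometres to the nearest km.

5770 km

Δφ = 10.8500°,  Δλ = 96.3070°
a = sin²(Δφ/2) + cos φ₁ cos φ₂ sin²(Δλ/2) = 0.192218
c = 2·arcsin(√a) = 0.907694 rad = 52.0070°
d = R·c = 6356.8 × 0.907694 = 5770.0 km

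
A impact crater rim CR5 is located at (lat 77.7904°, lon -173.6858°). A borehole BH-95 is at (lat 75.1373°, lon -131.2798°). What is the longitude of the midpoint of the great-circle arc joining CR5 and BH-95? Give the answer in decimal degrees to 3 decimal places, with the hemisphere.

Bx = cos φ₂ cos Δλ = 0.189398,  By = cos φ₂ sin Δλ = 0.172981
φₘ = atan2(sin φ₁ + sin φ₂, √((cos φ₁ + Bx)² + By²)) = 77.34116°
λₘ = λ₁ + atan2(By, cos φ₁ + Bx) = -150.34583°

150.346°W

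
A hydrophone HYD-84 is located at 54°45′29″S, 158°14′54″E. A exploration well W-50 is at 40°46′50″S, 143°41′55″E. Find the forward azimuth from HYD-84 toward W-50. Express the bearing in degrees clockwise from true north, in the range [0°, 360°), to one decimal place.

HYD-84: φ = -54.75806°, λ = +158.24833°
W-50: φ = -40.78056°, λ = +143.69861°
Δλ = -14.5497°
y = sin Δλ · cos φ₂ = -0.190228
x = cos φ₁ sin φ₂ − sin φ₁ cos φ₂ cos Δλ = 0.221708
θ = atan2(y, x) = -40.6300° → 319.3700° (mod 360°)

319.4°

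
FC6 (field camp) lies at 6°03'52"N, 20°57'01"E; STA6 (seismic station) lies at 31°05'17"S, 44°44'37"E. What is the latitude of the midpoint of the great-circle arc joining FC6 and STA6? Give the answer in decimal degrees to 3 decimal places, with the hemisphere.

12.776°S

FC6: φ = +6.06444°, λ = +20.95028°
STA6: φ = -31.08806°, λ = +44.74361°
Bx = cos φ₂ cos Δλ = 0.783589,  By = cos φ₂ sin Δλ = 0.345495
φₘ = atan2(sin φ₁ + sin φ₂, √((cos φ₁ + Bx)² + By²)) = -12.77600°
λₘ = λ₁ + atan2(By, cos φ₁ + Bx) = 31.94680°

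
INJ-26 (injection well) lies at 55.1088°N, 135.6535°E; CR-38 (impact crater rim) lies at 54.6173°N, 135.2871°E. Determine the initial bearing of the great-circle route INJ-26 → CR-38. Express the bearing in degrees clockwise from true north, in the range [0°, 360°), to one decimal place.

203.4°

Δλ = -0.3664°
y = sin Δλ · cos φ₂ = -0.003703
x = cos φ₁ sin φ₂ − sin φ₁ cos φ₂ cos Δλ = -0.008568
θ = atan2(y, x) = -156.6286° → 203.3714° (mod 360°)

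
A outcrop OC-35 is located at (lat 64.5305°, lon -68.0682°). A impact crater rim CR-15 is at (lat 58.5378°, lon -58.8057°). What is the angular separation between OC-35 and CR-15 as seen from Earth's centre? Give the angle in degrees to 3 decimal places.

Δφ = -5.9927°,  Δλ = 9.2625°
a = sin²(Δφ/2) + cos φ₁ cos φ₂ sin²(Δλ/2) = 0.004196
c = 2·arcsin(√a) = 0.129639 rad = 7.4277°

7.428°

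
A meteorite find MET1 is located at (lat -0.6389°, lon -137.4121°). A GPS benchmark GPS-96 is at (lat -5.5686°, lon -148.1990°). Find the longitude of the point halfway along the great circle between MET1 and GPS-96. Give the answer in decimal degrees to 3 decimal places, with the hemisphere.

Bx = cos φ₂ cos Δλ = 0.977694,  By = cos φ₂ sin Δλ = -0.186273
φₘ = atan2(sin φ₁ + sin φ₂, √((cos φ₁ + Bx)² + By²)) = -3.11753°
λₘ = λ₁ + atan2(By, cos φ₁ + Bx) = -142.79292°

142.793°W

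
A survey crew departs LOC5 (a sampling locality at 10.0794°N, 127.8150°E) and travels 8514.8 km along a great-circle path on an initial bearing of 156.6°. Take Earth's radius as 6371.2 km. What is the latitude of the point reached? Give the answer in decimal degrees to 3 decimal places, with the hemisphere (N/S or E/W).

56.956°S

δ = d/R = 8514.8/6371.2 = 1.336452 rad
φ₂ = arcsin(sin φ₁ cos δ + cos φ₁ sin δ cos θ)
   = arcsin(0.17501·0.23221 + 0.98457·0.97267·-0.91775) = -56.95611°
λ₂ = λ₁ + atan2(sin θ sin δ cos φ₁, cos δ − sin φ₁ sin φ₂) = 172.92215°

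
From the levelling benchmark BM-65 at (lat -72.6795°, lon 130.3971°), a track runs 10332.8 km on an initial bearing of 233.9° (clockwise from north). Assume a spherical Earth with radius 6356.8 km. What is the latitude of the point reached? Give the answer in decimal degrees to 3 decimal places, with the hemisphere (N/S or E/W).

7.064°S

δ = d/R = 10332.8/6356.8 = 1.625472 rad
φ₂ = arcsin(sin φ₁ cos δ + cos φ₁ sin δ cos θ)
   = arcsin(-0.95465·-0.05465 + 0.29772·0.99851·-0.58920) = -7.06418°
λ₂ = λ₁ + atan2(sin θ sin δ cos φ₁, cos δ − sin φ₁ sin φ₂) = 4.78262°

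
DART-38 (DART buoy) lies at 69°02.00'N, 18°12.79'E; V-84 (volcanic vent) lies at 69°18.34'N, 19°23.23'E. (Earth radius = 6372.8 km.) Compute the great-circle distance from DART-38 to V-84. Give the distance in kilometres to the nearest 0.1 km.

55.4 km

DART-38: φ = +69.03333°, λ = +18.21317°
V-84: φ = +69.30567°, λ = +19.38717°
Δφ = 0.2723°,  Δλ = 1.1740°
a = sin²(Δφ/2) + cos φ₁ cos φ₂ sin²(Δλ/2) = 0.000019
c = 2·arcsin(√a) = 0.008699 rad = 0.4984°
d = R·c = 6372.8 × 0.008699 = 55.4 km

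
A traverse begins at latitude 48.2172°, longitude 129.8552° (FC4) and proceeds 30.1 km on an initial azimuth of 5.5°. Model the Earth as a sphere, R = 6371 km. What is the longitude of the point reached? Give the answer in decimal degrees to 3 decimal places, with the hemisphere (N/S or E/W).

δ = d/R = 30.1/6371 = 0.004725 rad
φ₂ = arcsin(sin φ₁ cos δ + cos φ₁ sin δ cos θ)
   = arcsin(0.74568·0.99999 + 0.66631·0.00472·0.99540) = 48.48664°
λ₂ = λ₁ + atan2(sin θ sin δ cos φ₁, cos δ − sin φ₁ sin φ₂) = 129.89434°

129.894°E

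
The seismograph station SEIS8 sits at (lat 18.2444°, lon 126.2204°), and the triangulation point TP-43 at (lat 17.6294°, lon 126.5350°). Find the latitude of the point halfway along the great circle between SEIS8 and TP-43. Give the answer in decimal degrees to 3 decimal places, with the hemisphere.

Bx = cos φ₂ cos Δλ = 0.953021,  By = cos φ₂ sin Δλ = 0.005233
φₘ = atan2(sin φ₁ + sin φ₂, √((cos φ₁ + Bx)² + By²)) = 17.93696°
λₘ = λ₁ + atan2(By, cos φ₁ + Bx) = 126.37797°

17.937°N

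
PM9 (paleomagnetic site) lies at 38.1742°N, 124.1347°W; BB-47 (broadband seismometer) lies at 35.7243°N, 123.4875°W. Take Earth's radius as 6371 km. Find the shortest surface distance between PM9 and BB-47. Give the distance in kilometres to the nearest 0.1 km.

278.4 km

Δφ = -2.4499°,  Δλ = 0.6472°
a = sin²(Δφ/2) + cos φ₁ cos φ₂ sin²(Δλ/2) = 0.000477
c = 2·arcsin(√a) = 0.043701 rad = 2.5039°
d = R·c = 6371 × 0.043701 = 278.4 km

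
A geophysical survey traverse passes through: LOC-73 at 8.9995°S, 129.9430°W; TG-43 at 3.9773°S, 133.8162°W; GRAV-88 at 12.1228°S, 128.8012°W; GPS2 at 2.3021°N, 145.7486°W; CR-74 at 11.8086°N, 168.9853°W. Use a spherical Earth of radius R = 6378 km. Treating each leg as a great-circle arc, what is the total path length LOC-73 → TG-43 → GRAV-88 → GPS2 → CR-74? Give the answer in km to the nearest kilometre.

7008 km

LOC-73→TG-43: c = 0.110416 rad, d = 704.23 km
TG-43→GRAV-88: c = 0.166459 rad, d = 1061.67 km
GRAV-88→GPS2: c = 0.386987 rad, d = 2468.20 km
GPS2→CR-74: c = 0.434857 rad, d = 2773.52 km
Total = 704.23 + 1061.67 + 2468.20 + 2773.52 = 7007.62 km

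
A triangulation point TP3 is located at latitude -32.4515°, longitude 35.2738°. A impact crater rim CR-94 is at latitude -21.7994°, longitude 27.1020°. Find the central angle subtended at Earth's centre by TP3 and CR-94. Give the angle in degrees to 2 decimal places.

Δφ = 10.6521°,  Δλ = -8.1718°
a = sin²(Δφ/2) + cos φ₁ cos φ₂ sin²(Δλ/2) = 0.012594
c = 2·arcsin(√a) = 0.224919 rad = 12.8869°

12.89°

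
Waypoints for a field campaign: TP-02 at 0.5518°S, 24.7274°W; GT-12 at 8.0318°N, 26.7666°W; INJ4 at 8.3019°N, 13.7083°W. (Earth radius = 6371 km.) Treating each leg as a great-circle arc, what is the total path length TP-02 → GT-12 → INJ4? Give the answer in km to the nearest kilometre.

TP-02→GT-12: c = 0.153956 rad, d = 980.86 km
GT-12→INJ4: c = 0.225638 rad, d = 1437.54 km
Total = 980.86 + 1437.54 = 2418.40 km

2418 km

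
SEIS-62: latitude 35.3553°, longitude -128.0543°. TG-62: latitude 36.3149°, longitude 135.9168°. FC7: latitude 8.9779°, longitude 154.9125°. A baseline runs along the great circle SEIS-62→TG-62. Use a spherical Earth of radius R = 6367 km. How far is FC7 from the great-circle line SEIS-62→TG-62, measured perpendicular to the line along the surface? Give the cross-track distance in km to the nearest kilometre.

δ₁₃ = central angle SEIS-62→FC7 = 1.296300 rad  (haversine)
θ₁₃ = bearing SEIS-62→FC7 = 269.942°,  θ₁₂ = bearing SEIS-62→TG-62 = 303.579°
dₓₜ = R·arcsin(sin δ₁₃ · sin(θ₁₃ − θ₁₂)) = 6367·arcsin(0.96256·sin(-33.637°)) = -3580.630 km
|dₓₜ| = 3580.630 km

3581 km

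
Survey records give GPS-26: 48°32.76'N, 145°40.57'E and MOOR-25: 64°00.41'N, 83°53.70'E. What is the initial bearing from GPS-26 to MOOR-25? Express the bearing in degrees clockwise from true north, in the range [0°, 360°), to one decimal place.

318.7°

GPS-26: φ = +48.54600°, λ = +145.67617°
MOOR-25: φ = +64.00683°, λ = +83.89500°
Δλ = -61.7812°
y = sin Δλ · cos φ₂ = -0.386175
x = cos φ₁ sin φ₂ − sin φ₁ cos φ₂ cos Δλ = 0.439737
θ = atan2(y, x) = -41.2895° → 318.7105° (mod 360°)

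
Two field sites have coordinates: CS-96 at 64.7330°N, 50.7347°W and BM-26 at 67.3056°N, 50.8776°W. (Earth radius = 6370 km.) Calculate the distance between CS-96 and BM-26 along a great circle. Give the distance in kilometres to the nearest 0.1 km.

Δφ = 2.5726°,  Δλ = -0.1429°
a = sin²(Δφ/2) + cos φ₁ cos φ₂ sin²(Δλ/2) = 0.000504
c = 2·arcsin(√a) = 0.044912 rad = 2.5733°
d = R·c = 6370 × 0.044912 = 286.1 km

286.1 km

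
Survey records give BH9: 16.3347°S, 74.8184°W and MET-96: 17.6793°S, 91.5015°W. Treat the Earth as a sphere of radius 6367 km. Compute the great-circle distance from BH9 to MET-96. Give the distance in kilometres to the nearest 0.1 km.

1778.5 km

Δφ = -1.3446°,  Δλ = -16.6831°
a = sin²(Δφ/2) + cos φ₁ cos φ₂ sin²(Δλ/2) = 0.019381
c = 2·arcsin(√a) = 0.279336 rad = 16.0048°
d = R·c = 6367 × 0.279336 = 1778.5 km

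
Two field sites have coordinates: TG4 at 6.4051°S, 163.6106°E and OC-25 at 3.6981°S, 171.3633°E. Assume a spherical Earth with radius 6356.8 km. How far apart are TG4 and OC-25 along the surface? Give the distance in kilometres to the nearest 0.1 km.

Δφ = 2.7070°,  Δλ = 7.7527°
a = sin²(Δφ/2) + cos φ₁ cos φ₂ sin²(Δλ/2) = 0.005090
c = 2·arcsin(√a) = 0.142812 rad = 8.1826°
d = R·c = 6356.8 × 0.142812 = 907.8 km

907.8 km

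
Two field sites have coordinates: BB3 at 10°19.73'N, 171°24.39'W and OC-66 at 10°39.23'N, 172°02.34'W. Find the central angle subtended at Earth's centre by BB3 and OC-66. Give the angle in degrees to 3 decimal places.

BB3: φ = +10.32883°, λ = -171.40650°
OC-66: φ = +10.65383°, λ = -172.03900°
Δφ = 0.3250°,  Δλ = -0.6325°
a = sin²(Δφ/2) + cos φ₁ cos φ₂ sin²(Δλ/2) = 0.000037
c = 2·arcsin(√a) = 0.012247 rad = 0.7017°

0.702°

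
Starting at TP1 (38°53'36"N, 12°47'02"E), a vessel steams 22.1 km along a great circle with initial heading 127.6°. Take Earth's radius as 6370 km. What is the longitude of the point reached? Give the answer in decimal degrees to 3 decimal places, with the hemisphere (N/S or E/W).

12.986°E

TP1: φ = +38.89333°, λ = +12.78389°
δ = d/R = 22.1/6370 = 0.003469 rad
φ₂ = arcsin(sin φ₁ cos δ + cos φ₁ sin δ cos θ)
   = arcsin(0.62787·0.99999 + 0.77832·0.00347·-0.61015) = 38.77187°
λ₂ = λ₁ + atan2(sin θ sin δ cos φ₁, cos δ − sin φ₁ sin φ₂) = 12.98589°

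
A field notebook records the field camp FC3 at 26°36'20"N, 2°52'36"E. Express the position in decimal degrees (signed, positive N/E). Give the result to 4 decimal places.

lat: 26.6056° N → +26.6056°
lon: 2.8767° E → +2.8767°

+26.6056°, +2.8767°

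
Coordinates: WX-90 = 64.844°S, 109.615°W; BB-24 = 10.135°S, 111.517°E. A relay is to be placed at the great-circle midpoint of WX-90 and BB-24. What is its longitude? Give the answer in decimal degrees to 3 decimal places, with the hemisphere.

Bx = cos φ₂ cos Δλ = -0.741443,  By = cos φ₂ sin Δλ = -0.647532
φₘ = atan2(sin φ₁ + sin φ₂, √((cos φ₁ + Bx)² + By²)) = -56.31241°
λₘ = λ₁ + atan2(By, cos φ₁ + Bx) = 134.34666°

134.347°E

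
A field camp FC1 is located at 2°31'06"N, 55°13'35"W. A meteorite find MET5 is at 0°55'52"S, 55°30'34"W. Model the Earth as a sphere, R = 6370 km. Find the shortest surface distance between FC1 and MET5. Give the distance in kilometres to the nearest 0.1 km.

FC1: φ = +2.51833°, λ = -55.22639°
MET5: φ = -0.93111°, λ = -55.50944°
Δφ = -3.4494°,  Δλ = -0.2831°
a = sin²(Δφ/2) + cos φ₁ cos φ₂ sin²(Δλ/2) = 0.000912
c = 2·arcsin(√a) = 0.060406 rad = 3.4610°
d = R·c = 6370 × 0.060406 = 384.8 km

384.8 km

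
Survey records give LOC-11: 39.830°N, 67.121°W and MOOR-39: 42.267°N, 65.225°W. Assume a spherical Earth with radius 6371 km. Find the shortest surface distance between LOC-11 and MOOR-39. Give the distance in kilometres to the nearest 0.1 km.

Δφ = 2.4370°,  Δλ = 1.8960°
a = sin²(Δφ/2) + cos φ₁ cos φ₂ sin²(Δλ/2) = 0.000608
c = 2·arcsin(√a) = 0.049311 rad = 2.8253°
d = R·c = 6371 × 0.049311 = 314.2 km

314.2 km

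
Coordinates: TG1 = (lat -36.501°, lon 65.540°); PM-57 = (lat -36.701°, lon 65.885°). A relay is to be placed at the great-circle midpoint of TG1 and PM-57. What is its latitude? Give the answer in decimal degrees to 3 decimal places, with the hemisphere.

Bx = cos φ₂ cos Δλ = 0.801751,  By = cos φ₂ sin Δλ = 0.004828
φₘ = atan2(sin φ₁ + sin φ₂, √((cos φ₁ + Bx)² + By²)) = -36.60112°
λₘ = λ₁ + atan2(By, cos φ₁ + Bx) = 65.71228°

36.601°S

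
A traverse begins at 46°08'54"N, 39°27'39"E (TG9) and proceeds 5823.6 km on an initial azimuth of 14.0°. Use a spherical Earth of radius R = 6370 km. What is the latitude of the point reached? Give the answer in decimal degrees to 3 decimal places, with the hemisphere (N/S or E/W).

TG9: φ = +46.14833°, λ = +39.46083°
δ = d/R = 5823.6/6370 = 0.914223 rad
φ₂ = arcsin(sin φ₁ cos δ + cos φ₁ sin δ cos θ)
   = arcsin(0.72114·0.61041 + 0.69279·0.79209·0.97030) = 76.56631°
λ₂ = λ₁ + atan2(sin θ sin δ cos φ₁, cos δ − sin φ₁ sin φ₂) = 163.88996°

76.566°N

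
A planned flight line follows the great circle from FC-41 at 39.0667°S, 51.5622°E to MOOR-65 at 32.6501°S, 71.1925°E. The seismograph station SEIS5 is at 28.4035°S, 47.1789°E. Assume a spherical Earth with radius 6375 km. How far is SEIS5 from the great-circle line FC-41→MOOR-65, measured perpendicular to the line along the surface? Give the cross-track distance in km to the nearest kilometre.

1250 km

δ₁₃ = central angle FC-41→SEIS5 = 0.196611 rad  (haversine)
θ₁₃ = bearing FC-41→SEIS5 = 339.870°,  θ₁₂ = bearing FC-41→MOOR-65 = 74.036°
dₓₜ = R·arcsin(sin δ₁₃ · sin(θ₁₃ − θ₁₂)) = 6375·arcsin(0.19535·sin(265.834°)) = -1250.039 km
|dₓₜ| = 1250.039 km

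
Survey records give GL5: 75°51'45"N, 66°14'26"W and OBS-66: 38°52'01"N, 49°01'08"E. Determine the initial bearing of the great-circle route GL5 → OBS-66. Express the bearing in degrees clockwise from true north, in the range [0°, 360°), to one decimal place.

56.0°

GL5: φ = +75.86250°, λ = -66.24056°
OBS-66: φ = +38.86694°, λ = +49.01889°
Δλ = 115.2594°
y = sin Δλ · cos φ₂ = 0.704159
x = cos φ₁ sin φ₂ − sin φ₁ cos φ₂ cos Δλ = 0.475452
θ = atan2(y, x) = 55.9726° → 55.9726° (mod 360°)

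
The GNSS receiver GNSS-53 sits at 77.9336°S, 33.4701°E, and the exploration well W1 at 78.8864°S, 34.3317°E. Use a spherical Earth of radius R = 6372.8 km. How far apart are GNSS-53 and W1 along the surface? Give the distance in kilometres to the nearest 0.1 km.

Δφ = -0.9528°,  Δλ = 0.8616°
a = sin²(Δφ/2) + cos φ₁ cos φ₂ sin²(Δλ/2) = 0.000071
c = 2·arcsin(√a) = 0.016901 rad = 0.9684°
d = R·c = 6372.8 × 0.016901 = 107.7 km

107.7 km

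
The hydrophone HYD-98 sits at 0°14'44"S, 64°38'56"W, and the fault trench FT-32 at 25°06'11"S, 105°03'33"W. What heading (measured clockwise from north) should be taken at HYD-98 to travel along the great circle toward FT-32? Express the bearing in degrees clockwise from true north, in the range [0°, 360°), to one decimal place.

HYD-98: φ = -0.24556°, λ = -64.64889°
FT-32: φ = -25.10306°, λ = -105.05917°
Δλ = -40.4103°
y = sin Δλ · cos φ₂ = -0.587026
x = cos φ₁ sin φ₂ − sin φ₁ cos φ₂ cos Δλ = -0.421289
θ = atan2(y, x) = -125.6657° → 234.3343° (mod 360°)

234.3°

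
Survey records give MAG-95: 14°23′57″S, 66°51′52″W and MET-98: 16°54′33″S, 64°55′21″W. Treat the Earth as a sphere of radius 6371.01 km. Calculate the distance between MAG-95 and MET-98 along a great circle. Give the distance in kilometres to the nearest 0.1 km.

MAG-95: φ = -14.39917°, λ = -66.86444°
MET-98: φ = -16.90917°, λ = -64.92250°
Δφ = -2.5100°,  Δλ = 1.9419°
a = sin²(Δφ/2) + cos φ₁ cos φ₂ sin²(Δλ/2) = 0.000746
c = 2·arcsin(√a) = 0.054626 rad = 3.1299°
d = R·c = 6371.01 × 0.054626 = 348.0 km

348.0 km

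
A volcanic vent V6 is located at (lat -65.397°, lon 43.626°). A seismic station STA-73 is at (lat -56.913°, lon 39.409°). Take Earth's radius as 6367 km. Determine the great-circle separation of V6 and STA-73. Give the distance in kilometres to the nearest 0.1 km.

969.0 km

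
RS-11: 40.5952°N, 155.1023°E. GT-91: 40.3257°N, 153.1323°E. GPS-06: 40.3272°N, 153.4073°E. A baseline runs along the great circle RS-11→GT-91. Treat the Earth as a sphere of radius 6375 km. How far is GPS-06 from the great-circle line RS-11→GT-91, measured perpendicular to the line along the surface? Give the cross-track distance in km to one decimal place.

4.2 km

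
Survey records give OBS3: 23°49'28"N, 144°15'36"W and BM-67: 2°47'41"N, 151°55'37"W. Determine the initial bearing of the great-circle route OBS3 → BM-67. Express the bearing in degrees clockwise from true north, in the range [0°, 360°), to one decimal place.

200.6°

OBS3: φ = +23.82444°, λ = -144.26000°
BM-67: φ = +2.79472°, λ = -151.92694°
Δλ = -7.6669°
y = sin Δλ · cos φ₂ = -0.133256
x = cos φ₁ sin φ₂ − sin φ₁ cos φ₂ cos Δλ = -0.355245
θ = atan2(y, x) = -159.4385° → 200.5615° (mod 360°)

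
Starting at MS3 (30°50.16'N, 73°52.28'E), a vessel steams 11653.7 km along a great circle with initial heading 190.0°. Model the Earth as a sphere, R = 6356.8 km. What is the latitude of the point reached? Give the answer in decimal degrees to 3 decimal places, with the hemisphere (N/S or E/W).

71.738°S

MS3: φ = +30.83600°, λ = +73.87133°
δ = d/R = 11653.7/6356.8 = 1.833265 rad
φ₂ = arcsin(sin φ₁ cos δ + cos φ₁ sin δ cos θ)
   = arcsin(0.51258·-0.25947 + 0.85864·0.96575·-0.98481) = -71.73759°
λ₂ = λ₁ + atan2(sin θ sin δ cos φ₁, cos δ − sin φ₁ sin φ₂) = 41.51693°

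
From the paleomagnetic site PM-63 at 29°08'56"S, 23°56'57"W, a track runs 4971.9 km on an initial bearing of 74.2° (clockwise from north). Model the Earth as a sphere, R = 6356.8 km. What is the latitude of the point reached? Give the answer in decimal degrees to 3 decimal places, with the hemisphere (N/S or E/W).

10.250°S

PM-63: φ = -29.14889°, λ = -23.94917°
δ = d/R = 4971.9/6356.8 = 0.782139 rad
φ₂ = arcsin(sin φ₁ cos δ + cos φ₁ sin δ cos θ)
   = arcsin(-0.48708·0.70941 + 0.87336·0.70480·0.27228) = -10.24976°
λ₂ = λ₁ + atan2(sin θ sin δ cos φ₁, cos δ − sin φ₁ sin φ₂) = 19.61510°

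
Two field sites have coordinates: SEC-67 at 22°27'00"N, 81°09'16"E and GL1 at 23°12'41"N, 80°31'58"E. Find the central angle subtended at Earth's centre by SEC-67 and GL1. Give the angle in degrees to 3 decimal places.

0.953°

SEC-67: φ = +22.45000°, λ = +81.15444°
GL1: φ = +23.21139°, λ = +80.53278°
Δφ = 0.7614°,  Δλ = -0.6217°
a = sin²(Δφ/2) + cos φ₁ cos φ₂ sin²(Δλ/2) = 0.000069
c = 2·arcsin(√a) = 0.016631 rad = 0.9529°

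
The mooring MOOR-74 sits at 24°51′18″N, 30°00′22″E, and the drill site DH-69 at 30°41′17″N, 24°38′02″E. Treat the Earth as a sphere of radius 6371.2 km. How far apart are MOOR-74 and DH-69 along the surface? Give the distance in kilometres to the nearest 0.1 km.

836.4 km

MOOR-74: φ = +24.85500°, λ = +30.00611°
DH-69: φ = +30.68806°, λ = +24.63389°
Δφ = 5.8331°,  Δλ = -5.3722°
a = sin²(Δφ/2) + cos φ₁ cos φ₂ sin²(Δλ/2) = 0.004303
c = 2·arcsin(√a) = 0.131283 rad = 7.5220°
d = R·c = 6371.2 × 0.131283 = 836.4 km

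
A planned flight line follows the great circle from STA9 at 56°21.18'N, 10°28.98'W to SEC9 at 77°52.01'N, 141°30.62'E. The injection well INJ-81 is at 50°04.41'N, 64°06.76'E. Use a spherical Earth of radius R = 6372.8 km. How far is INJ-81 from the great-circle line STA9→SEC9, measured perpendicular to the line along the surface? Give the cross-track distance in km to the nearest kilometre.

STA9: φ = +56.35300°, λ = -10.48300°
SEC9: φ = +77.86683°, λ = +141.51033°
INJ-81: φ = +50.07350°, λ = +64.11267°
δ₁₃ = central angle STA9→INJ-81 = 0.748292 rad  (haversine)
θ₁₃ = bearing STA9→INJ-81 = 65.423°,  θ₁₂ = bearing STA9→SEC9 = 8.069°
dₓₜ = R·arcsin(sin δ₁₃ · sin(θ₁₃ − θ₁₂)) = 6372.8·arcsin(0.68039·sin(57.354°)) = 3887.667 km
|dₓₜ| = 3887.667 km

3888 km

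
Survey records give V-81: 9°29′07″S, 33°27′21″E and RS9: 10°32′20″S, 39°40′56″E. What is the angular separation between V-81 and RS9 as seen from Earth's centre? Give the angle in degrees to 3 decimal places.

6.221°

V-81: φ = -9.48528°, λ = +33.45583°
RS9: φ = -10.53889°, λ = +39.68222°
Δφ = -1.0536°,  Δλ = 6.2264°
a = sin²(Δφ/2) + cos φ₁ cos φ₂ sin²(Δλ/2) = 0.002945
c = 2·arcsin(√a) = 0.108581 rad = 6.2212°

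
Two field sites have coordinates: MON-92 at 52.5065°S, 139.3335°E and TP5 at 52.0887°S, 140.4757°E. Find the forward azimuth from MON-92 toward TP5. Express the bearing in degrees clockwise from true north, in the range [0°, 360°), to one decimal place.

Δλ = 1.1422°
y = sin Δλ · cos φ₂ = 0.012248
x = cos φ₁ sin φ₂ − sin φ₁ cos φ₂ cos Δλ = 0.007195
θ = atan2(y, x) = 59.5683° → 59.5683° (mod 360°)

59.6°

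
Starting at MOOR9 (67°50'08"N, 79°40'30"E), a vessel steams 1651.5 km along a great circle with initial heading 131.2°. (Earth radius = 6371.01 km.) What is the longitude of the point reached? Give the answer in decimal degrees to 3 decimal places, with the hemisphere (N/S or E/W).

99.988°E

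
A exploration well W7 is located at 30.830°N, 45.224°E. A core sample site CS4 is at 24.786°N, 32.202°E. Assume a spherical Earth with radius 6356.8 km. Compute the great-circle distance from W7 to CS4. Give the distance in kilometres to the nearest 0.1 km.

Δφ = -6.0440°,  Δλ = -13.0220°
a = sin²(Δφ/2) + cos φ₁ cos φ₂ sin²(Δλ/2) = 0.012803
c = 2·arcsin(√a) = 0.226790 rad = 12.9941°
d = R·c = 6356.8 × 0.226790 = 1441.7 km

1441.7 km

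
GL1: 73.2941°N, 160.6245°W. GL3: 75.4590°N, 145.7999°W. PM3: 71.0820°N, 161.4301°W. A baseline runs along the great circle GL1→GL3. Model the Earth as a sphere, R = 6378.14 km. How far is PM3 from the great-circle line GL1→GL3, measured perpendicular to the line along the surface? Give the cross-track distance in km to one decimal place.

δ₁₃ = central angle GL1→PM3 = 0.038846 rad  (haversine)
θ₁₃ = bearing GL1→PM3 = 186.741°,  θ₁₂ = bearing GL1→GL3 = 54.525°
dₓₜ = R·arcsin(sin δ₁₃ · sin(θ₁₃ − θ₁₂)) = 6378.14·arcsin(0.03884·sin(132.216°)) = 183.480 km
|dₓₜ| = 183.480 km

183.5 km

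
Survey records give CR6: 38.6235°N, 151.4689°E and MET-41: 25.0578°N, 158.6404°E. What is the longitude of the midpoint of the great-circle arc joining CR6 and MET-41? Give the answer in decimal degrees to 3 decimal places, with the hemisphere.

155.320°E

Bx = cos φ₂ cos Δλ = 0.898794,  By = cos φ₂ sin Δλ = 0.113090
φₘ = atan2(sin φ₁ + sin φ₂, √((cos φ₁ + Bx)² + By²)) = 31.89072°
λₘ = λ₁ + atan2(By, cos φ₁ + Bx) = 155.31985°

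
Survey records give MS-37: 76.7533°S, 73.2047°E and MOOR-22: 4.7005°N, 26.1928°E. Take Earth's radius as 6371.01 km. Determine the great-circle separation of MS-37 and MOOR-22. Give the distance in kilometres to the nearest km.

9523 km

Δφ = 81.4538°,  Δλ = -47.0119°
a = sin²(Δφ/2) + cos φ₁ cos φ₂ sin²(Δλ/2) = 0.462026
c = 2·arcsin(√a) = 1.494774 rad = 85.6443°
d = R·c = 6371.01 × 1.494774 = 9523.2 km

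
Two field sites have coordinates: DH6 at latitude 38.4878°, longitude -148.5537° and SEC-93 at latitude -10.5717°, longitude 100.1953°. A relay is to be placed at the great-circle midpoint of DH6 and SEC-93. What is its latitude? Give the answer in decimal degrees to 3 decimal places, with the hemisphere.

23.475°N

Bx = cos φ₂ cos Δλ = -0.356302,  By = cos φ₂ sin Δλ = -0.916182
φₘ = atan2(sin φ₁ + sin φ₂, √((cos φ₁ + Bx)² + By²)) = 23.47504°
λₘ = λ₁ + atan2(By, cos φ₁ + Bx) = 146.40602°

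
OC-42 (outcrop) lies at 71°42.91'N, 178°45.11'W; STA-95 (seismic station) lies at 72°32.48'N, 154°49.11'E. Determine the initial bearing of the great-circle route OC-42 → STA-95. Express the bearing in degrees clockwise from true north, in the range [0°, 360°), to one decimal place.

288.3°

OC-42: φ = +71.71517°, λ = -178.75183°
STA-95: φ = +72.54133°, λ = +154.81850°
Δλ = -26.4297°
y = sin Δλ · cos φ₂ = -0.133538
x = cos φ₁ sin φ₂ − sin φ₁ cos φ₂ cos Δλ = 0.044193
θ = atan2(y, x) = -71.6885° → 288.3115° (mod 360°)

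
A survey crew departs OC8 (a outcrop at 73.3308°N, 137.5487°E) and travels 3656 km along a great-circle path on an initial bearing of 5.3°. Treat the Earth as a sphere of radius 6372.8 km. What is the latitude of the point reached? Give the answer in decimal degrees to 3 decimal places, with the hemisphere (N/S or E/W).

73.663°N

δ = d/R = 3656/6372.8 = 0.573688 rad
φ₂ = arcsin(sin φ₁ cos δ + cos φ₁ sin δ cos θ)
   = arcsin(0.95798·0.83990 + 0.28685·0.54273·0.99572) = 73.66316°
λ₂ = λ₁ + atan2(sin θ sin δ cos φ₁, cos δ − sin φ₁ sin φ₂) = -52.71786°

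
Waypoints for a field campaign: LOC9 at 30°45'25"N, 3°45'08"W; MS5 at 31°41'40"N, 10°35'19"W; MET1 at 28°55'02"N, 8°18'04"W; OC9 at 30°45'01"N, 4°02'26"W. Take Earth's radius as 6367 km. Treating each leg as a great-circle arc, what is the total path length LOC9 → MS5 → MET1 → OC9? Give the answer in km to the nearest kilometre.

1495 km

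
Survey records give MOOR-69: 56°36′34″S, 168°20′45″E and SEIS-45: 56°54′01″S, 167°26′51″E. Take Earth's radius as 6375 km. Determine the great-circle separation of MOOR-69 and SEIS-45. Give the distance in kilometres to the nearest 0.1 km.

63.6 km

MOOR-69: φ = -56.60944°, λ = +168.34583°
SEIS-45: φ = -56.90028°, λ = +167.44750°
Δφ = -0.2908°,  Δλ = -0.8983°
a = sin²(Δφ/2) + cos φ₁ cos φ₂ sin²(Δλ/2) = 0.000025
c = 2·arcsin(√a) = 0.009982 rad = 0.5719°
d = R·c = 6375 × 0.009982 = 63.6 km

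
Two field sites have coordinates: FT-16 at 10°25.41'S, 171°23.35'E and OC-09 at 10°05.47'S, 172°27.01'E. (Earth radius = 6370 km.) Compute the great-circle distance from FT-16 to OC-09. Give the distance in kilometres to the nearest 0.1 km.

FT-16: φ = -10.42350°, λ = +171.38917°
OC-09: φ = -10.09117°, λ = +172.45017°
Δφ = 0.3323°,  Δλ = 1.0610°
a = sin²(Δφ/2) + cos φ₁ cos φ₂ sin²(Δλ/2) = 0.000091
c = 2·arcsin(√a) = 0.019123 rad = 1.0957°
d = R·c = 6370 × 0.019123 = 121.8 km

121.8 km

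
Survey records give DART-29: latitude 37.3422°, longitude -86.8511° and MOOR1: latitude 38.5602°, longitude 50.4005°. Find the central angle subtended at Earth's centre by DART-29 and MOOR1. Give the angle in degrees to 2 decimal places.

94.50°

Δφ = 1.2180°,  Δλ = 137.2516°
a = sin²(Δφ/2) + cos φ₁ cos φ₂ sin²(Δλ/2) = 0.539211
c = 2·arcsin(√a) = 1.649298 rad = 94.4978°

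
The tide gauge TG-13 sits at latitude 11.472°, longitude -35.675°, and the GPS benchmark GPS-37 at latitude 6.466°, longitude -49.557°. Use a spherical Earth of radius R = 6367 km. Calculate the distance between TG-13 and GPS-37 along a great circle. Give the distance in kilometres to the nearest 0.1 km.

Δφ = -5.0060°,  Δλ = -13.8820°
a = sin²(Δφ/2) + cos φ₁ cos φ₂ sin²(Δλ/2) = 0.016128
c = 2·arcsin(√a) = 0.254684 rad = 14.5923°
d = R·c = 6367 × 0.254684 = 1621.6 km

1621.6 km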